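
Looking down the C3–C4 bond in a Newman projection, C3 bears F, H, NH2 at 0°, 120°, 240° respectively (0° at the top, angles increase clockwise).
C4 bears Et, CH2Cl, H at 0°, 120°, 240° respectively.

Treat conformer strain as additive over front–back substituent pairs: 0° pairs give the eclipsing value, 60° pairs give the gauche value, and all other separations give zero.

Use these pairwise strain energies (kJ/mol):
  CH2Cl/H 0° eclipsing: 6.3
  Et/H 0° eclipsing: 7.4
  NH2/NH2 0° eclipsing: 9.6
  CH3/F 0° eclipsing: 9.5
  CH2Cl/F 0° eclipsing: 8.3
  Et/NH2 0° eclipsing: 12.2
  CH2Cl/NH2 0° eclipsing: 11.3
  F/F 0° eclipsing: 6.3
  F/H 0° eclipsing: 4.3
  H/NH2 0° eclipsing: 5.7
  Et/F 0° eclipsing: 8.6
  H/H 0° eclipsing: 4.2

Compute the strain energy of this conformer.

20.6 kJ/mol

This conformer (eclipsed): F(0°)/Et(0°) eclipsed 8.6; H(120°)/CH2Cl(120°) eclipsed 6.3; NH2(240°)/H(240°) eclipsed 5.7 → 20.6 kJ/mol.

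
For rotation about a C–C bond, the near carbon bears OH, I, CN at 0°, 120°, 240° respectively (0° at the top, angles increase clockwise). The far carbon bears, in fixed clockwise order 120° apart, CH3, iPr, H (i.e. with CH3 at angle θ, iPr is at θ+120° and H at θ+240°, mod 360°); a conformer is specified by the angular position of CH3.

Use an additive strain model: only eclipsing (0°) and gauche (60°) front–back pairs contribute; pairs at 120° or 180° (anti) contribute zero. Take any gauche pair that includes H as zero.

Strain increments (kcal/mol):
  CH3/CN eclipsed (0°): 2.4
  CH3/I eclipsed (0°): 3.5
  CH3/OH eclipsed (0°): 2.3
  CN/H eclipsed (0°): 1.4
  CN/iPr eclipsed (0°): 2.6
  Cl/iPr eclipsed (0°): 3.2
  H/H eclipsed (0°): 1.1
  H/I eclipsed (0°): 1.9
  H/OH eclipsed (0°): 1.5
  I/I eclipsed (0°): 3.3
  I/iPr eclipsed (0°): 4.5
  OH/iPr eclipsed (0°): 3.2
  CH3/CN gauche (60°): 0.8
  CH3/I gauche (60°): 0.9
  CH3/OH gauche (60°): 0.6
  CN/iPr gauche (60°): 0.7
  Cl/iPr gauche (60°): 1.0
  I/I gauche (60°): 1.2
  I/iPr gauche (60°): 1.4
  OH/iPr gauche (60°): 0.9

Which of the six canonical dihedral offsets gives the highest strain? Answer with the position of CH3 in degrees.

0°

CH3 at 0° (eclipsed): OH–CH3 eclipsed, I–iPr eclipsed, CN–H eclipsed; 2.3 + 4.5 + 1.4 = 8.2 kcal/mol.
CH3 at 60° (staggered): OH–CH3 gauche, I–CH3 gauche, I–iPr gauche, CN–iPr gauche; 0.6 + 0.9 + 1.4 + 0.7 = 3.6 kcal/mol.
CH3 at 120° (eclipsed): OH–H eclipsed, I–CH3 eclipsed, CN–iPr eclipsed; 1.5 + 3.5 + 2.6 = 7.6 kcal/mol.
CH3 at 180° (staggered): OH–iPr gauche, I–CH3 gauche, CN–CH3 gauche, CN–iPr gauche; 0.9 + 0.9 + 0.8 + 0.7 = 3.3 kcal/mol.
CH3 at 240° (eclipsed): OH–iPr eclipsed, I–H eclipsed, CN–CH3 eclipsed; 3.2 + 1.9 + 2.4 = 7.5 kcal/mol.
CH3 at 300° (staggered): OH–CH3 gauche, OH–iPr gauche, I–iPr gauche, CN–CH3 gauche; 0.6 + 0.9 + 1.4 + 0.8 = 3.7 kcal/mol.
The maximum (8.2 kcal/mol) occurs with CH3 at 0°.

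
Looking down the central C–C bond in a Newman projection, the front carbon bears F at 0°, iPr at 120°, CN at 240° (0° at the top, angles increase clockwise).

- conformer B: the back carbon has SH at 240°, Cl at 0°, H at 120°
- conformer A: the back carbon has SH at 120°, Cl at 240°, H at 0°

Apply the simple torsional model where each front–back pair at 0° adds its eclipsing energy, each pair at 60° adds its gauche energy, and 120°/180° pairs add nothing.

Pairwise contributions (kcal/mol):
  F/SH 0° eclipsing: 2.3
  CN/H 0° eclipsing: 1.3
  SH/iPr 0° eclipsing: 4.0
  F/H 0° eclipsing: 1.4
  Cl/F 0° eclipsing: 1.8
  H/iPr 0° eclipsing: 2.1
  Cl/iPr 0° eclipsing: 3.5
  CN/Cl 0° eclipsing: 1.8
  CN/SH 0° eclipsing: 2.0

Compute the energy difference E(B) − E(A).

B (eclipsed): F–Cl eclipsed, iPr–H eclipsed, CN–SH eclipsed; 1.8 + 2.1 + 2.0 = 5.9 kcal/mol.
A (eclipsed): F–H eclipsed, iPr–SH eclipsed, CN–Cl eclipsed; 1.4 + 4.0 + 1.8 = 7.2 kcal/mol.
E(B) − E(A) = 5.9 − 7.2 = -1.3 kcal/mol.

-1.3 kcal/mol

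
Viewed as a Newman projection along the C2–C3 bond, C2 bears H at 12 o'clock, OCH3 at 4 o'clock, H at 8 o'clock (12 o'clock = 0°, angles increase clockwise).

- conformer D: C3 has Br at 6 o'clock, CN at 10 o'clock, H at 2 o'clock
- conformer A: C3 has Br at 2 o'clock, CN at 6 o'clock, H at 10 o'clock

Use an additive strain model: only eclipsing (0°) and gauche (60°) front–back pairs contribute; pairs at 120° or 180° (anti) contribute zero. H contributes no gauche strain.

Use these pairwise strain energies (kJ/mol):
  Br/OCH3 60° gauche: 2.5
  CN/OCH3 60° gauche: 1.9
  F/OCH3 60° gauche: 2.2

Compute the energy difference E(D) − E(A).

-1.9 kJ/mol

D is staggered. OCH3 at 120° is gauche with Br at 180° (2.5). Total 2.5 kJ/mol.
A is staggered. OCH3 at 120° is gauche with Br at 60° (2.5); OCH3 at 120° is gauche with CN at 180° (1.9). Total 4.4 kJ/mol.
E(D) − E(A) = 2.5 − 4.4 = -1.9 kJ/mol.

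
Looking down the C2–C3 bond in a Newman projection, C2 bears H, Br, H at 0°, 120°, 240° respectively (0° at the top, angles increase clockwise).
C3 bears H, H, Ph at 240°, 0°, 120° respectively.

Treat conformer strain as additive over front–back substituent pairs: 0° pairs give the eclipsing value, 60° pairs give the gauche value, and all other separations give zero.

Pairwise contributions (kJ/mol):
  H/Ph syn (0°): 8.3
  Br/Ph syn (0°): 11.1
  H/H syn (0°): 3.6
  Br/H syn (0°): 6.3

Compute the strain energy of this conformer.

This conformer (eclipsed): H–H eclipsed, Br–Ph eclipsed, H–H eclipsed; 3.6 + 11.1 + 3.6 = 18.3 kJ/mol.

18.3 kJ/mol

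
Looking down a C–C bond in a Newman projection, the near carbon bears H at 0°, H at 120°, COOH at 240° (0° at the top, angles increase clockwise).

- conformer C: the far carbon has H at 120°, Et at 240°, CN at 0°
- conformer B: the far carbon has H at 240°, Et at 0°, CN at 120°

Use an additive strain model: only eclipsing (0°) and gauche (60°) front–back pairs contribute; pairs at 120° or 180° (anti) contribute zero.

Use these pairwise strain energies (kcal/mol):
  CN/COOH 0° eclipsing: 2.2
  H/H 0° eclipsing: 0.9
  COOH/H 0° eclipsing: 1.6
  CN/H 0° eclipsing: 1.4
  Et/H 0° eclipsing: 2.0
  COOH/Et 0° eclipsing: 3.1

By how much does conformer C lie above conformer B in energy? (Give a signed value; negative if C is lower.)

C is eclipsed. H at 0° is eclipsed with CN at 0° (1.4); H at 120° is eclipsed with H at 120° (0.9); COOH at 240° is eclipsed with Et at 240° (3.1). Total 5.4 kcal/mol.
B is eclipsed. H at 0° is eclipsed with Et at 0° (2.0); H at 120° is eclipsed with CN at 120° (1.4); COOH at 240° is eclipsed with H at 240° (1.6). Total 5.0 kcal/mol.
E(C) − E(B) = 5.4 − 5.0 = +0.4 kcal/mol.

+0.4 kcal/mol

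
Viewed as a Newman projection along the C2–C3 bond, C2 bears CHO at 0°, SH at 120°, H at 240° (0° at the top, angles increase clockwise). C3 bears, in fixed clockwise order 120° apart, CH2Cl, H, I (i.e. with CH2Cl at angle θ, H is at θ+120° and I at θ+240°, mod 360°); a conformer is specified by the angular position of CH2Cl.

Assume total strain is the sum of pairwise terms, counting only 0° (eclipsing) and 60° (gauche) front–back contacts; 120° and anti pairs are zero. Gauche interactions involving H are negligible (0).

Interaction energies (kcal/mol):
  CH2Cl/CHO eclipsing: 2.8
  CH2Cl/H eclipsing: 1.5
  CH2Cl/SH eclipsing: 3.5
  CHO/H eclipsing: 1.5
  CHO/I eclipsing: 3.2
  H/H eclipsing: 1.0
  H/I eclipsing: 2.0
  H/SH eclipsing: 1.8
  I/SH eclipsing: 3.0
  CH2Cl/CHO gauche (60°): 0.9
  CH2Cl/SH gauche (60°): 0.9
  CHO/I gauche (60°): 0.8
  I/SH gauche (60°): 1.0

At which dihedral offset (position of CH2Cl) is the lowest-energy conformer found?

CH2Cl at 0° (eclipsed): CHO–CH2Cl eclipsed, SH–H eclipsed, H–I eclipsed; 2.8 + 1.8 + 2.0 = 6.6 kcal/mol.
CH2Cl at 60° (staggered): CHO–CH2Cl gauche, CHO–I gauche, SH–CH2Cl gauche; 0.9 + 0.8 + 0.9 = 2.6 kcal/mol.
CH2Cl at 120° (eclipsed): CHO–I eclipsed, SH–CH2Cl eclipsed, H–H eclipsed; 3.2 + 3.5 + 1.0 = 7.7 kcal/mol.
CH2Cl at 180° (staggered): CHO–I gauche, SH–CH2Cl gauche, SH–I gauche; 0.8 + 0.9 + 1.0 = 2.7 kcal/mol.
CH2Cl at 240° (eclipsed): CHO–H eclipsed, SH–I eclipsed, H–CH2Cl eclipsed; 1.5 + 3.0 + 1.5 = 6.0 kcal/mol.
CH2Cl at 300° (staggered): CHO–CH2Cl gauche, SH–I gauche; 0.9 + 1.0 = 1.9 kcal/mol.
The minimum (1.9 kcal/mol) occurs with CH2Cl at 300°.

300°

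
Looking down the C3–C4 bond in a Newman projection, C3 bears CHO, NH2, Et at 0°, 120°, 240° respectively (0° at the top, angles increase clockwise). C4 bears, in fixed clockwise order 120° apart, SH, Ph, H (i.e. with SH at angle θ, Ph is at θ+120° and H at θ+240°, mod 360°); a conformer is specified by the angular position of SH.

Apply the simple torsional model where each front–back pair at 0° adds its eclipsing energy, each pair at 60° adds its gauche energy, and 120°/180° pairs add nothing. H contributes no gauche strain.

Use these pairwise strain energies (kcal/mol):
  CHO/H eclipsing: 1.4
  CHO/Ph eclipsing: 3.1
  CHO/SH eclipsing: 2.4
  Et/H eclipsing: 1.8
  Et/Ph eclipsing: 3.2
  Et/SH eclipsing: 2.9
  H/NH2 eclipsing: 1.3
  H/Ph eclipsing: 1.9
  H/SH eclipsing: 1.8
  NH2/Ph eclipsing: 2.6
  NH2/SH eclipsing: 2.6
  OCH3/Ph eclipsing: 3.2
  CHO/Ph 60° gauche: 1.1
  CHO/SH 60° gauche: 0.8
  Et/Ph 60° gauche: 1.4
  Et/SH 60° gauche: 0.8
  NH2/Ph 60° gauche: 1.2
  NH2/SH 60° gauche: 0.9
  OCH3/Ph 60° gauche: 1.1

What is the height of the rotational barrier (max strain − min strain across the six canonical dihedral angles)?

3.4 kcal/mol

SH at 0° (eclipsed): CHO(0°)/SH(0°) eclipsed 2.4; NH2(120°)/Ph(120°) eclipsed 2.6; Et(240°)/H(240°) eclipsed 1.8 → 6.8 kcal/mol.
SH at 60° (staggered): CHO(0°)/SH(60°) gauche 0.8; NH2(120°)/SH(60°) gauche 0.9; NH2(120°)/Ph(180°) gauche 1.2; Et(240°)/Ph(180°) gauche 1.4 → 4.3 kcal/mol.
SH at 120° (eclipsed): CHO(0°)/H(0°) eclipsed 1.4; NH2(120°)/SH(120°) eclipsed 2.6; Et(240°)/Ph(240°) eclipsed 3.2 → 7.2 kcal/mol.
SH at 180° (staggered): CHO(0°)/Ph(300°) gauche 1.1; NH2(120°)/SH(180°) gauche 0.9; Et(240°)/SH(180°) gauche 0.8; Et(240°)/Ph(300°) gauche 1.4 → 4.2 kcal/mol.
SH at 240° (eclipsed): CHO(0°)/Ph(0°) eclipsed 3.1; NH2(120°)/H(120°) eclipsed 1.3; Et(240°)/SH(240°) eclipsed 2.9 → 7.3 kcal/mol.
SH at 300° (staggered): CHO(0°)/SH(300°) gauche 0.8; CHO(0°)/Ph(60°) gauche 1.1; NH2(120°)/Ph(60°) gauche 1.2; Et(240°)/SH(300°) gauche 0.8 → 3.9 kcal/mol.
Max at 240° (7.3 kcal/mol), min at 300° (3.9 kcal/mol); barrier = 3.4 kcal/mol.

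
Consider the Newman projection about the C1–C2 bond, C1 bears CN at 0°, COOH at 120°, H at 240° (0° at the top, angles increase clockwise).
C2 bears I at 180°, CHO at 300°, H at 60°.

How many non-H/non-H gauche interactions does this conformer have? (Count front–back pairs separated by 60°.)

Non-H gauche pairs: CN(0°)/CHO(300°); COOH(120°)/I(180°) — 2 interactions.

2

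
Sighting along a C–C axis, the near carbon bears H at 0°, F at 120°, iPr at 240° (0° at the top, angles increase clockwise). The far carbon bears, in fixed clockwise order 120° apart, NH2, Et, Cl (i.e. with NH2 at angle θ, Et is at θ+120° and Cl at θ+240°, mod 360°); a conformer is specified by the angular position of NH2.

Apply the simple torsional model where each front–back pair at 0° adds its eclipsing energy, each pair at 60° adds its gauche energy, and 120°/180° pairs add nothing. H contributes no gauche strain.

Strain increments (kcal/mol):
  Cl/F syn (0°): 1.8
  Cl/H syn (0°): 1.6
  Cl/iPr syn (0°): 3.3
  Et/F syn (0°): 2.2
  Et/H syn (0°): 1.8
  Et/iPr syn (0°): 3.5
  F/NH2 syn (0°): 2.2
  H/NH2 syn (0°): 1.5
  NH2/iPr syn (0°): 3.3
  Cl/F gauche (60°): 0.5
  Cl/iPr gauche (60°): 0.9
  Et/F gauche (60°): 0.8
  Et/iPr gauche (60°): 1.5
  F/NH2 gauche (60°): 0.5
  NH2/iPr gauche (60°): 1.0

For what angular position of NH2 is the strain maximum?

120°

NH2 at 0° (eclipsed): H–NH2 eclipsed, F–Et eclipsed, iPr–Cl eclipsed; 1.5 + 2.2 + 3.3 = 7.0 kcal/mol.
NH2 at 60° (staggered): F–NH2 gauche, F–Et gauche, iPr–Et gauche, iPr–Cl gauche; 0.5 + 0.8 + 1.5 + 0.9 = 3.7 kcal/mol.
NH2 at 120° (eclipsed): H–Cl eclipsed, F–NH2 eclipsed, iPr–Et eclipsed; 1.6 + 2.2 + 3.5 = 7.3 kcal/mol.
NH2 at 180° (staggered): F–NH2 gauche, F–Cl gauche, iPr–NH2 gauche, iPr–Et gauche; 0.5 + 0.5 + 1.0 + 1.5 = 3.5 kcal/mol.
NH2 at 240° (eclipsed): H–Et eclipsed, F–Cl eclipsed, iPr–NH2 eclipsed; 1.8 + 1.8 + 3.3 = 6.9 kcal/mol.
NH2 at 300° (staggered): F–Et gauche, F–Cl gauche, iPr–NH2 gauche, iPr–Cl gauche; 0.8 + 0.5 + 1.0 + 0.9 = 3.2 kcal/mol.
The maximum (7.3 kcal/mol) occurs with NH2 at 120°.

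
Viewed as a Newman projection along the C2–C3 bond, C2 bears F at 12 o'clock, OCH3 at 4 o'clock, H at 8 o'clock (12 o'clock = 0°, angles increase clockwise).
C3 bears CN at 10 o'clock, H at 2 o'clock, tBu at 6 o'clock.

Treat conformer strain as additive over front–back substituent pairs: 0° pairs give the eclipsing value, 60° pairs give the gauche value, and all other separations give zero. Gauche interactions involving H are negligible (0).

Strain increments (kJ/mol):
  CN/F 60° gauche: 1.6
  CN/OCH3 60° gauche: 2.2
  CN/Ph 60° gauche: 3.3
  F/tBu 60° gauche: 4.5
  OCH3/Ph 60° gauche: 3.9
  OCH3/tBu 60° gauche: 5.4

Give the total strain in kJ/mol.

This conformer (staggered): F(0°)/CN(300°) gauche 1.6; OCH3(120°)/tBu(180°) gauche 5.4 → 7.0 kJ/mol.

7.0 kJ/mol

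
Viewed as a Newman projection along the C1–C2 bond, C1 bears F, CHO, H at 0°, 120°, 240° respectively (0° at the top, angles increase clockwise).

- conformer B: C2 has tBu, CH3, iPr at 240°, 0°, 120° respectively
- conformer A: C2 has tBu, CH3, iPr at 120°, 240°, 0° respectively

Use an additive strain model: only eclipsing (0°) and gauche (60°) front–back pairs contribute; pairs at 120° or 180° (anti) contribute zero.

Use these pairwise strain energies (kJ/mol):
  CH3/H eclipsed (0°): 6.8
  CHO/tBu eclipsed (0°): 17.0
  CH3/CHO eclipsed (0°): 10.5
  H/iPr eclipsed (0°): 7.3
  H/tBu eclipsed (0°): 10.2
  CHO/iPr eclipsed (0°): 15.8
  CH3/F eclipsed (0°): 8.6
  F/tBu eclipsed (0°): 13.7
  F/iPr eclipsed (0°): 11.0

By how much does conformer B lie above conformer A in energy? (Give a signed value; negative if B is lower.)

B (eclipsed): F–CH3 eclipsed, CHO–iPr eclipsed, H–tBu eclipsed; 8.6 + 15.8 + 10.2 = 34.6 kJ/mol.
A (eclipsed): F–iPr eclipsed, CHO–tBu eclipsed, H–CH3 eclipsed; 11.0 + 17.0 + 6.8 = 34.8 kJ/mol.
E(B) − E(A) = 34.6 − 34.8 = -0.2 kJ/mol.

-0.2 kJ/mol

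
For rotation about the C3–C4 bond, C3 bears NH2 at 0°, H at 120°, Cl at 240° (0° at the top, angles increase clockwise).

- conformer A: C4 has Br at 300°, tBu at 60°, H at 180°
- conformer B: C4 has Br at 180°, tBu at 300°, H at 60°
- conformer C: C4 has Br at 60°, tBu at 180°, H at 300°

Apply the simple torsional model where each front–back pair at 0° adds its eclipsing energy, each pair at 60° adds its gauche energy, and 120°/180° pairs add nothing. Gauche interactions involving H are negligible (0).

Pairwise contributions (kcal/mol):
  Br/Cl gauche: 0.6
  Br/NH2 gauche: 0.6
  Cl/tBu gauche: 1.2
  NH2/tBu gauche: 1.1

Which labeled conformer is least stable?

A (staggered): NH2(0°)/Br(300°) gauche 0.6; NH2(0°)/tBu(60°) gauche 1.1; Cl(240°)/Br(300°) gauche 0.6 → 2.3 kcal/mol.
B (staggered): NH2(0°)/tBu(300°) gauche 1.1; Cl(240°)/Br(180°) gauche 0.6; Cl(240°)/tBu(300°) gauche 1.2 → 2.9 kcal/mol.
C (staggered): NH2(0°)/Br(60°) gauche 0.6; Cl(240°)/tBu(180°) gauche 1.2 → 1.8 kcal/mol.
B has the highest total (2.9 kcal/mol).

B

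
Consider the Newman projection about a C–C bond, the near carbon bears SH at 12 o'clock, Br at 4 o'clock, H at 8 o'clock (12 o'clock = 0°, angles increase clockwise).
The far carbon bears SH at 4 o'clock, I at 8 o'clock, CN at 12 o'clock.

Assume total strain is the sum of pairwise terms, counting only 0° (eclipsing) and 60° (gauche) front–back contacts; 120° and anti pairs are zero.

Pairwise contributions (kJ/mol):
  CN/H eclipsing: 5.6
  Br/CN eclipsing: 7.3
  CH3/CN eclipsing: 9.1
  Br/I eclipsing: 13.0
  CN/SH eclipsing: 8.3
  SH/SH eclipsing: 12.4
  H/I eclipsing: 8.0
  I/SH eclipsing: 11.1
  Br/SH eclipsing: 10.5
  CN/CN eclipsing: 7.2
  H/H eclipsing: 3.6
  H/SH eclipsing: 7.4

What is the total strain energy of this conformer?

This conformer (eclipsed): SH(0°)/CN(0°) eclipsed 8.3; Br(120°)/SH(120°) eclipsed 10.5; H(240°)/I(240°) eclipsed 8.0 → 26.8 kJ/mol.

26.8 kJ/mol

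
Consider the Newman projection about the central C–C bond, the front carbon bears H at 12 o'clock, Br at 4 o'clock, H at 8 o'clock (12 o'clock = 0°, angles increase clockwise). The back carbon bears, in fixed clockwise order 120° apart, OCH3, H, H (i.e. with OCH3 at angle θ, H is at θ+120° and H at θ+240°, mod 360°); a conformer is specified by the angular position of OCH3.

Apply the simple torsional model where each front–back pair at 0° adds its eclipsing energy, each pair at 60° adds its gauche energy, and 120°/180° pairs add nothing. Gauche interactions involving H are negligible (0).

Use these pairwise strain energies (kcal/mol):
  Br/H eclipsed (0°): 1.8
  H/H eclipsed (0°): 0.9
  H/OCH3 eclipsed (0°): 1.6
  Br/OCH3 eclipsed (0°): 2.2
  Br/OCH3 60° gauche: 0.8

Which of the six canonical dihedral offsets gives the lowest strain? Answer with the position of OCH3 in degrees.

300°

OCH3 at 0° (eclipsed): H(0°)/OCH3(0°) eclipsed 1.6; Br(120°)/H(120°) eclipsed 1.8; H(240°)/H(240°) eclipsed 0.9 → 4.3 kcal/mol.
OCH3 at 60° (staggered): Br(120°)/OCH3(60°) gauche 0.8 → 0.8 kcal/mol.
OCH3 at 120° (eclipsed): H(0°)/H(0°) eclipsed 0.9; Br(120°)/OCH3(120°) eclipsed 2.2; H(240°)/H(240°) eclipsed 0.9 → 4.0 kcal/mol.
OCH3 at 180° (staggered): Br(120°)/OCH3(180°) gauche 0.8 → 0.8 kcal/mol.
OCH3 at 240° (eclipsed): H(0°)/H(0°) eclipsed 0.9; Br(120°)/H(120°) eclipsed 1.8; H(240°)/OCH3(240°) eclipsed 1.6 → 4.3 kcal/mol.
OCH3 at 300° (staggered): no non-H gauche contacts → 0.0 kcal/mol.
The minimum (0.0 kcal/mol) occurs with OCH3 at 300°.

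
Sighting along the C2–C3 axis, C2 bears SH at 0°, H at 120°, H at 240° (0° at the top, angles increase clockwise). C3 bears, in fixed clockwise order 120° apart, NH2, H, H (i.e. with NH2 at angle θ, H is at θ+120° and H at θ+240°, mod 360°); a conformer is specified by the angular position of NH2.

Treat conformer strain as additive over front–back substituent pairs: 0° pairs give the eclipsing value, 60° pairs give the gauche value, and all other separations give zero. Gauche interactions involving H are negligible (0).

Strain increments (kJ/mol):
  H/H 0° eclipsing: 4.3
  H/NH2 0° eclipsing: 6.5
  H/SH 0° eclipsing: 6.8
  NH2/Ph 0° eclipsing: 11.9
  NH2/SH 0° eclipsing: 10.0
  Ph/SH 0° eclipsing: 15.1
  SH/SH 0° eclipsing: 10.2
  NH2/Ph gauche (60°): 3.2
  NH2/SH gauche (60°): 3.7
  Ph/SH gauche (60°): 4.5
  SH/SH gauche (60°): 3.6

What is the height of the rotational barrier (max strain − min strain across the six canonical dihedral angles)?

NH2 at 0° is eclipsed. SH at 0° is eclipsed with NH2 at 0° (10.0); H at 120° is eclipsed with H at 120° (4.3); H at 240° is eclipsed with H at 240° (4.3). Total 18.6 kJ/mol.
NH2 at 60° is staggered. SH at 0° is gauche with NH2 at 60° (3.7). Total 3.7 kJ/mol.
NH2 at 120° is eclipsed. SH at 0° is eclipsed with H at 0° (6.8); H at 120° is eclipsed with NH2 at 120° (6.5); H at 240° is eclipsed with H at 240° (4.3). Total 17.6 kJ/mol.
NH2 at 180° (staggered): no non-H gauche contacts → 0.0 kJ/mol.
NH2 at 240° is eclipsed. SH at 0° is eclipsed with H at 0° (6.8); H at 120° is eclipsed with H at 120° (4.3); H at 240° is eclipsed with NH2 at 240° (6.5). Total 17.6 kJ/mol.
NH2 at 300° is staggered. SH at 0° is gauche with NH2 at 300° (3.7). Total 3.7 kJ/mol.
Max at 0° (18.6 kJ/mol), min at 180° (0.0 kJ/mol); barrier = 18.6 kJ/mol.

18.6 kJ/mol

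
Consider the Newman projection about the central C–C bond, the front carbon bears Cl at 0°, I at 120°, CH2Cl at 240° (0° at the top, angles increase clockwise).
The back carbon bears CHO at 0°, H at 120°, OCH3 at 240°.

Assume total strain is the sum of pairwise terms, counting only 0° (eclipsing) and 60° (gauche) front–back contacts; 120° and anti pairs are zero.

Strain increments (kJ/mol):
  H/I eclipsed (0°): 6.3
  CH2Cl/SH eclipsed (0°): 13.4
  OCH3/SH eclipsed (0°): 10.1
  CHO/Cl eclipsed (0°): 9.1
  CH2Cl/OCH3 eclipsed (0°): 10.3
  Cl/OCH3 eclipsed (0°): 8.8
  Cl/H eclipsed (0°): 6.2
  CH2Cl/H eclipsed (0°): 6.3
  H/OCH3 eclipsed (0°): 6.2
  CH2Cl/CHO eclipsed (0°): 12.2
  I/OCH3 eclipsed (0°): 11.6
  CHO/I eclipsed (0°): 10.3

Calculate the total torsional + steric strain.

This conformer is eclipsed. Cl at 0° is eclipsed with CHO at 0° (9.1); I at 120° is eclipsed with H at 120° (6.3); CH2Cl at 240° is eclipsed with OCH3 at 240° (10.3). Total 25.7 kJ/mol.

25.7 kJ/mol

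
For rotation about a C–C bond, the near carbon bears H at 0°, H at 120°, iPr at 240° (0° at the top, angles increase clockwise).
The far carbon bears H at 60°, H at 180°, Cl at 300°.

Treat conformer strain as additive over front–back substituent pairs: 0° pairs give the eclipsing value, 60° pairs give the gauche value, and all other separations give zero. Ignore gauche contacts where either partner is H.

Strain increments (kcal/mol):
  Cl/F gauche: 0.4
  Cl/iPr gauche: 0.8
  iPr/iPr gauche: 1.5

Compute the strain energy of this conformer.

This conformer (staggered): iPr(240°)/Cl(300°) gauche 0.8 → 0.8 kcal/mol.

0.8 kcal/mol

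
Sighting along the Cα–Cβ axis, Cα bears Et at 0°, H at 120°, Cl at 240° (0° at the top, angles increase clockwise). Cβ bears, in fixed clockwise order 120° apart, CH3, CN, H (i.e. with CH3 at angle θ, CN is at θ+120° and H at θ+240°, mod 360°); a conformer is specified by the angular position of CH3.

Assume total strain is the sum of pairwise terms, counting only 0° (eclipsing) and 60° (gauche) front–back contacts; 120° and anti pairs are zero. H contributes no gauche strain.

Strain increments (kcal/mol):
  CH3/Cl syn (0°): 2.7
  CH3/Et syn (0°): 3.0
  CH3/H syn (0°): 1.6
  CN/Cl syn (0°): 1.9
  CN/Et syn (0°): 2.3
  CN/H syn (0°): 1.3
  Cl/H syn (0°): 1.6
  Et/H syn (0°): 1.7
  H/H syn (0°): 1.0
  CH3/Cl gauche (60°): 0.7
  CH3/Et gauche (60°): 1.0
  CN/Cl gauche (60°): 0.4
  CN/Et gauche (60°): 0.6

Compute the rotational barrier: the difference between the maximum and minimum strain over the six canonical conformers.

CH3 at 0° (eclipsed): Et–CH3 eclipsed, H–CN eclipsed, Cl–H eclipsed; 3.0 + 1.3 + 1.6 = 5.9 kcal/mol.
CH3 at 60° (staggered): Et–CH3 gauche, Cl–CN gauche; 1.0 + 0.4 = 1.4 kcal/mol.
CH3 at 120° (eclipsed): Et–H eclipsed, H–CH3 eclipsed, Cl–CN eclipsed; 1.7 + 1.6 + 1.9 = 5.2 kcal/mol.
CH3 at 180° (staggered): Et–CN gauche, Cl–CH3 gauche, Cl–CN gauche; 0.6 + 0.7 + 0.4 = 1.7 kcal/mol.
CH3 at 240° (eclipsed): Et–CN eclipsed, H–H eclipsed, Cl–CH3 eclipsed; 2.3 + 1.0 + 2.7 = 6.0 kcal/mol.
CH3 at 300° (staggered): Et–CH3 gauche, Et–CN gauche, Cl–CH3 gauche; 1.0 + 0.6 + 0.7 = 2.3 kcal/mol.
Max at 240° (6.0 kcal/mol), min at 60° (1.4 kcal/mol); barrier = 4.6 kcal/mol.

4.6 kcal/mol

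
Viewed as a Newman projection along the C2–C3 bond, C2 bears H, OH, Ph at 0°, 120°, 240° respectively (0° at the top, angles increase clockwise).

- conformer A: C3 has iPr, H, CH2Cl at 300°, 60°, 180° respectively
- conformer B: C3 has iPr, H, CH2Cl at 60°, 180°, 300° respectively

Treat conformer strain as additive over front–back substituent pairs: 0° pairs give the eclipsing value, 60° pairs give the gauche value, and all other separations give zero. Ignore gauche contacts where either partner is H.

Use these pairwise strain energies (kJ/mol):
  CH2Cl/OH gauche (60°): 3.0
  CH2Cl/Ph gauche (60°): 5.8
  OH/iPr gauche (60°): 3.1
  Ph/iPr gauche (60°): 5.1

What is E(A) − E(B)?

+5.0 kJ/mol

A (staggered): OH(120°)/CH2Cl(180°) gauche 3.0; Ph(240°)/iPr(300°) gauche 5.1; Ph(240°)/CH2Cl(180°) gauche 5.8 → 13.9 kJ/mol.
B (staggered): OH(120°)/iPr(60°) gauche 3.1; Ph(240°)/CH2Cl(300°) gauche 5.8 → 8.9 kJ/mol.
E(A) − E(B) = 13.9 − 8.9 = +5.0 kJ/mol.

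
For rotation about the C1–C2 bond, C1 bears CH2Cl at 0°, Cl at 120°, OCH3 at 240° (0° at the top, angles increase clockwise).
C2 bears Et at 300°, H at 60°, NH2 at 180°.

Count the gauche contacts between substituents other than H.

4

Non-H gauche pairs: CH2Cl(0°)/Et(300°); Cl(120°)/NH2(180°); OCH3(240°)/Et(300°); OCH3(240°)/NH2(180°) — 4 interactions.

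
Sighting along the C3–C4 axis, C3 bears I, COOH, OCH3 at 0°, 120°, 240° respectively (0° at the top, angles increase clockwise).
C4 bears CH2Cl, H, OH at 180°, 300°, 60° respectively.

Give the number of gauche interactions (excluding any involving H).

Non-H gauche pairs: I(0°)/OH(60°); COOH(120°)/CH2Cl(180°); COOH(120°)/OH(60°); OCH3(240°)/CH2Cl(180°) — 4 interactions.

4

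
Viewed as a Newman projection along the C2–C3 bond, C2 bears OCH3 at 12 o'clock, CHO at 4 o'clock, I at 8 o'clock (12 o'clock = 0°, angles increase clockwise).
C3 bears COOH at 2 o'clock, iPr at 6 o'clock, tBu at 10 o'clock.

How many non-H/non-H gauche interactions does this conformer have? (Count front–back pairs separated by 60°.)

Non-H gauche pairs: OCH3(0°)/COOH(60°); OCH3(0°)/tBu(300°); CHO(120°)/COOH(60°); CHO(120°)/iPr(180°); I(240°)/iPr(180°); I(240°)/tBu(300°) — 6 interactions.

6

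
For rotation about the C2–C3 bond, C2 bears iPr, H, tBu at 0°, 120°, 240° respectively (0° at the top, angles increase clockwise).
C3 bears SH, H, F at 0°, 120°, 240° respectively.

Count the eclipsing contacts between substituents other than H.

2

Non-H eclipsing pairs: iPr(0°)/SH(0°); tBu(240°)/F(240°) — 2 interactions.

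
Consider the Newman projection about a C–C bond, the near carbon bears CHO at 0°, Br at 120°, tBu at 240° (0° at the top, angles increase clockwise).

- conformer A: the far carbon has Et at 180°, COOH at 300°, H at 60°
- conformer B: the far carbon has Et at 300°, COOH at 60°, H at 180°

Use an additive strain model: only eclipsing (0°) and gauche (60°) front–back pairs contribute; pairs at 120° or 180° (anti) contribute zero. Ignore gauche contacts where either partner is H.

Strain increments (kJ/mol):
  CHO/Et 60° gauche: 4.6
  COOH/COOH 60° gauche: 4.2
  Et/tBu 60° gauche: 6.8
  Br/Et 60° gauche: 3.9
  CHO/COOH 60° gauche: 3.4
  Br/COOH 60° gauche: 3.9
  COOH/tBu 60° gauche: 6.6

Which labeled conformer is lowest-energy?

A is staggered. CHO at 0° is gauche with COOH at 300° (3.4); Br at 120° is gauche with Et at 180° (3.9); tBu at 240° is gauche with Et at 180° (6.8); tBu at 240° is gauche with COOH at 300° (6.6). Total 20.7 kJ/mol.
B is staggered. CHO at 0° is gauche with Et at 300° (4.6); CHO at 0° is gauche with COOH at 60° (3.4); Br at 120° is gauche with COOH at 60° (3.9); tBu at 240° is gauche with Et at 300° (6.8). Total 18.7 kJ/mol.
B has the lowest total (18.7 kJ/mol).

B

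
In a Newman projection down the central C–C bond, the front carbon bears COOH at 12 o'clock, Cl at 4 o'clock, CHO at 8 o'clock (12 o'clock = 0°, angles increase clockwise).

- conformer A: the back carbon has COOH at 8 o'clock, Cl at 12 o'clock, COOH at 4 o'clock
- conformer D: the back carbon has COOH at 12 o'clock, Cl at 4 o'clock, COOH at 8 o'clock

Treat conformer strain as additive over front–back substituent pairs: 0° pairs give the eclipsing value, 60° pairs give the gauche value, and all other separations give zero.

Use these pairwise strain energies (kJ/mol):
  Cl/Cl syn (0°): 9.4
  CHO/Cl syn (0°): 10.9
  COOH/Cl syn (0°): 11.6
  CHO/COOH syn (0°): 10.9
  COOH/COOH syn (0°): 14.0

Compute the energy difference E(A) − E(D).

A (eclipsed): COOH(0°)/Cl(0°) eclipsed 11.6; Cl(120°)/COOH(120°) eclipsed 11.6; CHO(240°)/COOH(240°) eclipsed 10.9 → 34.1 kJ/mol.
D (eclipsed): COOH(0°)/COOH(0°) eclipsed 14.0; Cl(120°)/Cl(120°) eclipsed 9.4; CHO(240°)/COOH(240°) eclipsed 10.9 → 34.3 kJ/mol.
E(A) − E(D) = 34.1 − 34.3 = -0.2 kJ/mol.

-0.2 kJ/mol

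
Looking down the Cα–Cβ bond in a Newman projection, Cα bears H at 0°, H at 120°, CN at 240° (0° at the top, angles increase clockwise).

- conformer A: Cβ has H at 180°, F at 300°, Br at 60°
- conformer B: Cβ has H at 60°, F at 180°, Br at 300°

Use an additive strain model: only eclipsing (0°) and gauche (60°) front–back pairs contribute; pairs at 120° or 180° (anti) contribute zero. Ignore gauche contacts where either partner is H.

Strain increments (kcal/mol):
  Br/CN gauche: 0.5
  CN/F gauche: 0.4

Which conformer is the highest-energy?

B

A (staggered): CN(240°)/F(300°) gauche 0.4 → 0.4 kcal/mol.
B (staggered): CN(240°)/F(180°) gauche 0.4; CN(240°)/Br(300°) gauche 0.5 → 0.9 kcal/mol.
B has the highest total (0.9 kcal/mol).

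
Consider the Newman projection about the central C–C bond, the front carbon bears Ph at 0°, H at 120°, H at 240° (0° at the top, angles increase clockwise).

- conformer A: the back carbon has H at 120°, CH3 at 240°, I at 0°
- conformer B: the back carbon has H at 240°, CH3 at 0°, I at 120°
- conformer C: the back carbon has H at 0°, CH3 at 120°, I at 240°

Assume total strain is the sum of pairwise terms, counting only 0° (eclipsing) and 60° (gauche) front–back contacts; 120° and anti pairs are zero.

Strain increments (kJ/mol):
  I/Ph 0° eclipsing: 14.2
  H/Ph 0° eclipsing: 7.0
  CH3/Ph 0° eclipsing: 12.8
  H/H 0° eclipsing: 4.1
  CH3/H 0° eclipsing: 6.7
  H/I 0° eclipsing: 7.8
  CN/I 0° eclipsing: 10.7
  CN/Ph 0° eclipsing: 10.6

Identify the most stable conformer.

A (eclipsed): Ph(0°)/I(0°) eclipsed 14.2; H(120°)/H(120°) eclipsed 4.1; H(240°)/CH3(240°) eclipsed 6.7 → 25.0 kJ/mol.
B (eclipsed): Ph(0°)/CH3(0°) eclipsed 12.8; H(120°)/I(120°) eclipsed 7.8; H(240°)/H(240°) eclipsed 4.1 → 24.7 kJ/mol.
C (eclipsed): Ph(0°)/H(0°) eclipsed 7.0; H(120°)/CH3(120°) eclipsed 6.7; H(240°)/I(240°) eclipsed 7.8 → 21.5 kJ/mol.
C has the lowest total (21.5 kJ/mol).

C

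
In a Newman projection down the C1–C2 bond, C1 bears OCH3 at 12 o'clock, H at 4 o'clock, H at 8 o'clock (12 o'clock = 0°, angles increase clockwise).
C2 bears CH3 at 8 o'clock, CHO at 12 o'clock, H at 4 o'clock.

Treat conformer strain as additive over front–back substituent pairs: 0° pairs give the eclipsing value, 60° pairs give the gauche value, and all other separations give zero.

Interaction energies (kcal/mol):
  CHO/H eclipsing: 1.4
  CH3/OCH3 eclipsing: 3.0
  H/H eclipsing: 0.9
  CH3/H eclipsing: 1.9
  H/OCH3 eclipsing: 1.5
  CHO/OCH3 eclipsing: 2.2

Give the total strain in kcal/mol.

This conformer (eclipsed): OCH3–CHO eclipsed, H–H eclipsed, H–CH3 eclipsed; 2.2 + 0.9 + 1.9 = 5.0 kcal/mol.

5.0 kcal/mol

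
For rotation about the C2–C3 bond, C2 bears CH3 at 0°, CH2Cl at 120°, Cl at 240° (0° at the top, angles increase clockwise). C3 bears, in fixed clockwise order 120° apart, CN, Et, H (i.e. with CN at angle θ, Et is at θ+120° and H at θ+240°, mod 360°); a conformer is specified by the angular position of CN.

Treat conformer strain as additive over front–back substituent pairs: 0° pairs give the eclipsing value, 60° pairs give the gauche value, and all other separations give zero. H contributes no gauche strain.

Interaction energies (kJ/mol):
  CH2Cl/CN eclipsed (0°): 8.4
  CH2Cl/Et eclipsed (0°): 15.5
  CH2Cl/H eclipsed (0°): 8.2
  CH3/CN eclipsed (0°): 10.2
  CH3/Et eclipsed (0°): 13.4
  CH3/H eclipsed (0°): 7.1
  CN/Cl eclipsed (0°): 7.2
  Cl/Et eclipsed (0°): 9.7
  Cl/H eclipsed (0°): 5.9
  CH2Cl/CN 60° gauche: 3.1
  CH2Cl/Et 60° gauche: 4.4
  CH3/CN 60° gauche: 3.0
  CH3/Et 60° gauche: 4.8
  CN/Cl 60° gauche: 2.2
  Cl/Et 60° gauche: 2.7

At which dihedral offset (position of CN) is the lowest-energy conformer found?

CN at 0° (eclipsed): CH3–CN eclipsed, CH2Cl–Et eclipsed, Cl–H eclipsed; 10.2 + 15.5 + 5.9 = 31.6 kJ/mol.
CN at 60° (staggered): CH3–CN gauche, CH2Cl–CN gauche, CH2Cl–Et gauche, Cl–Et gauche; 3.0 + 3.1 + 4.4 + 2.7 = 13.2 kJ/mol.
CN at 120° (eclipsed): CH3–H eclipsed, CH2Cl–CN eclipsed, Cl–Et eclipsed; 7.1 + 8.4 + 9.7 = 25.2 kJ/mol.
CN at 180° (staggered): CH3–Et gauche, CH2Cl–CN gauche, Cl–CN gauche, Cl–Et gauche; 4.8 + 3.1 + 2.2 + 2.7 = 12.8 kJ/mol.
CN at 240° (eclipsed): CH3–Et eclipsed, CH2Cl–H eclipsed, Cl–CN eclipsed; 13.4 + 8.2 + 7.2 = 28.8 kJ/mol.
CN at 300° (staggered): CH3–CN gauche, CH3–Et gauche, CH2Cl–Et gauche, Cl–CN gauche; 3.0 + 4.8 + 4.4 + 2.2 = 14.4 kJ/mol.
The minimum (12.8 kJ/mol) occurs with CN at 180°.

180°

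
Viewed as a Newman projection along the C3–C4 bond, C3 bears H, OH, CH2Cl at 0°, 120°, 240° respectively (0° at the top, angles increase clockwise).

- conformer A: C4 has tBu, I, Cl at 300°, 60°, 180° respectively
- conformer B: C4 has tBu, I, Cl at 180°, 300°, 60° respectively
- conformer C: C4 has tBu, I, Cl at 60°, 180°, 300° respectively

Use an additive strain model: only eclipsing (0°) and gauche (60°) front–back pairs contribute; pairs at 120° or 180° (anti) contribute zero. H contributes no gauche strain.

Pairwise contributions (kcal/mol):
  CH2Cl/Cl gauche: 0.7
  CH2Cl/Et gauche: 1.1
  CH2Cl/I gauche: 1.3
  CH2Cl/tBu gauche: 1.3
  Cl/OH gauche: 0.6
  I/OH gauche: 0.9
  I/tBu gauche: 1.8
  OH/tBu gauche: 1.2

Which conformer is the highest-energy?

A is staggered. OH at 120° is gauche with I at 60° (0.9); OH at 120° is gauche with Cl at 180° (0.6); CH2Cl at 240° is gauche with tBu at 300° (1.3); CH2Cl at 240° is gauche with Cl at 180° (0.7). Total 3.5 kcal/mol.
B is staggered. OH at 120° is gauche with tBu at 180° (1.2); OH at 120° is gauche with Cl at 60° (0.6); CH2Cl at 240° is gauche with tBu at 180° (1.3); CH2Cl at 240° is gauche with I at 300° (1.3). Total 4.4 kcal/mol.
C is staggered. OH at 120° is gauche with tBu at 60° (1.2); OH at 120° is gauche with I at 180° (0.9); CH2Cl at 240° is gauche with I at 180° (1.3); CH2Cl at 240° is gauche with Cl at 300° (0.7). Total 4.1 kcal/mol.
B has the highest total (4.4 kcal/mol).

B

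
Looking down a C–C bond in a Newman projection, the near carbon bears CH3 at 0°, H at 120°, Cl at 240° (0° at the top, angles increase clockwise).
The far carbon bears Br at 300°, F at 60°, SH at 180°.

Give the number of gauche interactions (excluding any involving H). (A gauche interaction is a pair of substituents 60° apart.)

4

Non-H gauche pairs: CH3(0°)/Br(300°); CH3(0°)/F(60°); Cl(240°)/Br(300°); Cl(240°)/SH(180°) — 4 interactions.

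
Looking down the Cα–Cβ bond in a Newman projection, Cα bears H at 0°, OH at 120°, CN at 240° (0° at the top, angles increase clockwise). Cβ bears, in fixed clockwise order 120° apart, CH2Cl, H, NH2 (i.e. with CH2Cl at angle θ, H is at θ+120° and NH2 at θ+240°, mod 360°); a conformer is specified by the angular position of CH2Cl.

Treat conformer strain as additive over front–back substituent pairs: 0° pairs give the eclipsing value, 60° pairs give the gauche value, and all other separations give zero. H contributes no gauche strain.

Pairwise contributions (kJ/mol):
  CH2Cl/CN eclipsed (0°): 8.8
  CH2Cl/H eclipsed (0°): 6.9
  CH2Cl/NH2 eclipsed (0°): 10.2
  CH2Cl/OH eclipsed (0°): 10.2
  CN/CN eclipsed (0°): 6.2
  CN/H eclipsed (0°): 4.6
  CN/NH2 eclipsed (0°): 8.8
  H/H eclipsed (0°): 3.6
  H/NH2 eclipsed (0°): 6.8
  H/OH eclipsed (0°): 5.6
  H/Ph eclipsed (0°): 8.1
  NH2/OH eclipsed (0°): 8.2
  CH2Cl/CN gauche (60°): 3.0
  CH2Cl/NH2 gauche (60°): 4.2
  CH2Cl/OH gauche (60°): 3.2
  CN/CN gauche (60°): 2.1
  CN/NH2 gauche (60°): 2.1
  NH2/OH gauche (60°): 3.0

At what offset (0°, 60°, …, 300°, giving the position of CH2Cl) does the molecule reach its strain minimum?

60°

CH2Cl at 0° (eclipsed): H(0°)/CH2Cl(0°) eclipsed 6.9; OH(120°)/H(120°) eclipsed 5.6; CN(240°)/NH2(240°) eclipsed 8.8 → 21.3 kJ/mol.
CH2Cl at 60° (staggered): OH(120°)/CH2Cl(60°) gauche 3.2; CN(240°)/NH2(300°) gauche 2.1 → 5.3 kJ/mol.
CH2Cl at 120° (eclipsed): H(0°)/NH2(0°) eclipsed 6.8; OH(120°)/CH2Cl(120°) eclipsed 10.2; CN(240°)/H(240°) eclipsed 4.6 → 21.6 kJ/mol.
CH2Cl at 180° (staggered): OH(120°)/CH2Cl(180°) gauche 3.2; OH(120°)/NH2(60°) gauche 3.0; CN(240°)/CH2Cl(180°) gauche 3.0 → 9.2 kJ/mol.
CH2Cl at 240° (eclipsed): H(0°)/H(0°) eclipsed 3.6; OH(120°)/NH2(120°) eclipsed 8.2; CN(240°)/CH2Cl(240°) eclipsed 8.8 → 20.6 kJ/mol.
CH2Cl at 300° (staggered): OH(120°)/NH2(180°) gauche 3.0; CN(240°)/CH2Cl(300°) gauche 3.0; CN(240°)/NH2(180°) gauche 2.1 → 8.1 kJ/mol.
The minimum (5.3 kJ/mol) occurs with CH2Cl at 60°.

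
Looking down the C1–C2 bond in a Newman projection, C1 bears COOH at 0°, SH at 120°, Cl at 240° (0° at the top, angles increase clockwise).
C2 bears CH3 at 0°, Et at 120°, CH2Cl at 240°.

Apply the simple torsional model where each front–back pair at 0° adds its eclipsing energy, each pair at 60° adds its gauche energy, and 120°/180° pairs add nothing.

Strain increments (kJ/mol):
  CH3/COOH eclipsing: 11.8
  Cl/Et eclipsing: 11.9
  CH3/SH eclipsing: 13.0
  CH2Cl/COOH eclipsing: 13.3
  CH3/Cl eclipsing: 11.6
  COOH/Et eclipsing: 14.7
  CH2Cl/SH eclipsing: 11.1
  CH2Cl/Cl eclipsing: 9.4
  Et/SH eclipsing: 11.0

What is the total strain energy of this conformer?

32.2 kJ/mol

This conformer (eclipsed): COOH(0°)/CH3(0°) eclipsed 11.8; SH(120°)/Et(120°) eclipsed 11.0; Cl(240°)/CH2Cl(240°) eclipsed 9.4 → 32.2 kJ/mol.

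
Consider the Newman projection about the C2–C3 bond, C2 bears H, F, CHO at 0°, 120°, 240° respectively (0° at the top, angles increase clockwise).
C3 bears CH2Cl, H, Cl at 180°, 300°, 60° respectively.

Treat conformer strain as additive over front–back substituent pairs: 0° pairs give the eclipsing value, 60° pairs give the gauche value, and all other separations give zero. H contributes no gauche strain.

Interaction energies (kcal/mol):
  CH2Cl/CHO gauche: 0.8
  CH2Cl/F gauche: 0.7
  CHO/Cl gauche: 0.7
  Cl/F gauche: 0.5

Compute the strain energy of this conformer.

2.0 kcal/mol

This conformer (staggered): F(120°)/CH2Cl(180°) gauche 0.7; F(120°)/Cl(60°) gauche 0.5; CHO(240°)/CH2Cl(180°) gauche 0.8 → 2.0 kcal/mol.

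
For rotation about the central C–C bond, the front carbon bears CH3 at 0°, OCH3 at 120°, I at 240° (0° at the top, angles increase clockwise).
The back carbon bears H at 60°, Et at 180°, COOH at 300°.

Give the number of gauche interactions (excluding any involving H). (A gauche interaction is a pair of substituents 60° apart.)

Non-H gauche pairs: CH3(0°)/COOH(300°); OCH3(120°)/Et(180°); I(240°)/Et(180°); I(240°)/COOH(300°) — 4 interactions.

4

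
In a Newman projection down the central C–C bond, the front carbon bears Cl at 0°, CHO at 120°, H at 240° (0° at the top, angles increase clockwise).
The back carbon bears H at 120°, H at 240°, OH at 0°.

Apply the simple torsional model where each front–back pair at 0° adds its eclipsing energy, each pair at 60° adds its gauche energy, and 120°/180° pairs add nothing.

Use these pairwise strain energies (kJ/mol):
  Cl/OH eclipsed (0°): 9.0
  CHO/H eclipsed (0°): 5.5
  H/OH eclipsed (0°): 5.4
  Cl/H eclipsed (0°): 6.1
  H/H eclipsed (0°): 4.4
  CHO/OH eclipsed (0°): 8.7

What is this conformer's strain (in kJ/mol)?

This conformer is eclipsed. Cl at 0° is eclipsed with OH at 0° (9.0); CHO at 120° is eclipsed with H at 120° (5.5); H at 240° is eclipsed with H at 240° (4.4). Total 18.9 kJ/mol.

18.9 kJ/mol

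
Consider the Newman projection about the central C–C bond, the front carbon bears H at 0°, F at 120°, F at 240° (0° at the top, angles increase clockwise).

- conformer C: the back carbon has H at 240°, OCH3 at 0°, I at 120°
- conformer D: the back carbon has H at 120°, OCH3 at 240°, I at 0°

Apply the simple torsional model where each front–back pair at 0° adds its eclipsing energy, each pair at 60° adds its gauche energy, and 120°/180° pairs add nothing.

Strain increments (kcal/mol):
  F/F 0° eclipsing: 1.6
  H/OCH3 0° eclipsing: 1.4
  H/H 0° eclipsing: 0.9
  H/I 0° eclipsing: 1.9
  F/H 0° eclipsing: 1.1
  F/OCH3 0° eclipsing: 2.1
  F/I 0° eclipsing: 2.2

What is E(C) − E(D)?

-0.4 kcal/mol

C is eclipsed. H at 0° is eclipsed with OCH3 at 0° (1.4); F at 120° is eclipsed with I at 120° (2.2); F at 240° is eclipsed with H at 240° (1.1). Total 4.7 kcal/mol.
D is eclipsed. H at 0° is eclipsed with I at 0° (1.9); F at 120° is eclipsed with H at 120° (1.1); F at 240° is eclipsed with OCH3 at 240° (2.1). Total 5.1 kcal/mol.
E(C) − E(D) = 4.7 − 5.1 = -0.4 kcal/mol.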